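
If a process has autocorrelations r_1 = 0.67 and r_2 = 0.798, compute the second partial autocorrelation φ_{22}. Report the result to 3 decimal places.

φ_{22} = (r_2 − r_1²) / (1 − r_1²)
r_1² = (0.67)² = 0.4489
Numerator = 0.798 − 0.4489 = 0.3491; denominator = 1 − 0.4489 = 0.5511
φ_{22} = 0.3491 / 0.5511 = 0.633

0.633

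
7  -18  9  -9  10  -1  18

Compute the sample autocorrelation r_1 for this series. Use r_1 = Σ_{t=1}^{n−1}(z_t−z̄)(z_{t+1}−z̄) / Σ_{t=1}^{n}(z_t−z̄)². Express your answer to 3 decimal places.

-0.511

Mean z̄ = (7 − 18 + 9 − 9 + 10 − 1 + 18)/7 = 2.2857
Deviations from mean: 4.7143, -20.2857, 6.7143, -11.2857, 7.7143, -3.2857, 15.7143
Σ(z_t−z̄)(z_{t+1}−z̄) = (-95.6327) + (-136.2041) + (-75.7755) + (-87.0612) + (-25.3469) + (-51.6327) = -471.6531
Denominator Σ(z_t−z̄)² = 923.4286
r_1 = -471.6531 / 923.4286 = -0.511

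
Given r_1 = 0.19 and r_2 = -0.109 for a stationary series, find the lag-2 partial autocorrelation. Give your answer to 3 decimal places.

φ_{22} = (r_2 − r_1²) / (1 − r_1²)
r_1² = (0.19)² = 0.0361
Numerator = -0.109 − 0.0361 = -0.1451; denominator = 1 − 0.0361 = 0.9639
φ_{22} = -0.1451 / 0.9639 = -0.151

-0.151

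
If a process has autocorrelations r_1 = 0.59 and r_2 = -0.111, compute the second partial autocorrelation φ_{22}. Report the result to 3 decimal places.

φ_{22} = (r_2 − r_1²) / (1 − r_1²)
r_1² = (0.59)² = 0.3481
Numerator = -0.111 − 0.3481 = -0.4591; denominator = 1 − 0.3481 = 0.6519
φ_{22} = -0.4591 / 0.6519 = -0.704

-0.704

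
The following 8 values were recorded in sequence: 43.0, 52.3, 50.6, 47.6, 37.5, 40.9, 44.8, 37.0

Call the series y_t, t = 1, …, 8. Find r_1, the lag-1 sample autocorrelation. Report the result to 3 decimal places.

Mean ȳ = (43.0 + 52.3 + 50.6 + 47.6 + 37.5 + 40.9 + 44.8 + 37.0)/8 = 44.2125
Deviations from mean: -1.2125, 8.0875, 6.3875, 3.3875, -6.7125, -3.3125, 0.5875, -7.2125
Numerator Σ_{t=1}^{7}(y_t−ȳ)(y_{t+1}−ȳ) = 56.8036
Denominator Σ(y_t−ȳ)² = 227.5488
r_1 = 56.8036 / 227.5488 = 0.250

0.250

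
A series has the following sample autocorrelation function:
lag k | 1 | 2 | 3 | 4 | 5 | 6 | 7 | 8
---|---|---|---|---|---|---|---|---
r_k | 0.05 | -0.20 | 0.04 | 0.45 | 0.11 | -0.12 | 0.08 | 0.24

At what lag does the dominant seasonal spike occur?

4

The largest autocorrelation is r_4 = 0.45, with a weaker echo at lag 8 (0.24); the remaining lags stay at or below 0.11.
The dominant spike at lag 4 indicates a seasonal period of 4.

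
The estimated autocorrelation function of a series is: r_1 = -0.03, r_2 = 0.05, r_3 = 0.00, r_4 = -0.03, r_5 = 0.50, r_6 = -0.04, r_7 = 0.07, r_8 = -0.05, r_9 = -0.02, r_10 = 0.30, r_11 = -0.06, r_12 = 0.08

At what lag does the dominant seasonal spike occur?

5

The largest autocorrelation is r_5 = 0.50, with a weaker echo at lag 10 (0.30); the remaining lags stay at or below 0.08.
The dominant spike at lag 5 indicates a seasonal period of 5.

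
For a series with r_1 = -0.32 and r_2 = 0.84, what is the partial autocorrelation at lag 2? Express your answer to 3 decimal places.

0.822

φ_{22} = (r_2 − r_1²) / (1 − r_1²)
r_1² = (-0.32)² = 0.1024
Numerator = 0.84 − 0.1024 = 0.7376; denominator = 1 − 0.1024 = 0.8976
φ_{22} = 0.7376 / 0.8976 = 0.822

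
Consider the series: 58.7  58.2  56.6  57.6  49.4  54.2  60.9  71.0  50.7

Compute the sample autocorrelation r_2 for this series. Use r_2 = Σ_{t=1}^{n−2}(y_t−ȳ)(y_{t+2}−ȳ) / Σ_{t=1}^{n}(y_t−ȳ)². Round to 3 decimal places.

Mean ȳ = (58.7 + 58.2 + 56.6 + 57.6 + 49.4 + 54.2 + 60.9 + 71.0 + 50.7)/9 = 57.4778
Σ(y_t−ȳ)(y_{t+2}−ȳ) = (-1.0728) + (0.0883) + (7.0905) + (-0.4006) + (-27.6440) + (-44.3228) + (-23.1951) = -89.4565
Denominator Σ(y_t−ȳ)² = 319.2956
r_2 = -89.4565 / 319.2956 = -0.280

-0.280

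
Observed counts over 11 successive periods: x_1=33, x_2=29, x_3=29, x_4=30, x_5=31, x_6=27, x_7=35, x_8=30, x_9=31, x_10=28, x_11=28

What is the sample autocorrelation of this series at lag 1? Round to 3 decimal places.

Mean x̄ = (33 + 29 + 29 + 30 + 31 + 27 + 35 + 30 + 31 + 28 + 28)/11 = 30.0909
Numerator Σ_{t=1}^{10}(x_t−x̄)(x_{t+1}−x̄) = -18.0083
Denominator Σ(x_t−x̄)² = 54.9091
r_1 = -18.0083 / 54.9091 = -0.328

-0.328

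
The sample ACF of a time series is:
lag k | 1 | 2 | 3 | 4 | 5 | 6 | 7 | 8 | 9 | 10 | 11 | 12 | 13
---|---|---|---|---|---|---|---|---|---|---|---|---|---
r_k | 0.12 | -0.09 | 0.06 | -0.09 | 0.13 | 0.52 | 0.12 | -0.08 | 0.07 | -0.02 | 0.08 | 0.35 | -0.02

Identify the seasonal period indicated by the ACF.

6

The largest autocorrelation is r_6 = 0.52, with a weaker echo at lag 12 (0.35); the remaining lags stay at or below 0.13.
The dominant spike at lag 6 indicates a seasonal period of 6.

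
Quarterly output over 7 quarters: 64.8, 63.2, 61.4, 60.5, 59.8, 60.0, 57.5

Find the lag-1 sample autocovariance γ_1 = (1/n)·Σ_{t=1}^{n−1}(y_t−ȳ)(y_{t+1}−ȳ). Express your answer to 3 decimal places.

Mean ȳ = (64.8 + 63.2 + 61.4 + 60.5 + 59.8 + 60.0 + 57.5)/7 = 61.0286
Σ_{t=1}^{6}(y_t−ȳ)(y_{t+1}−ȳ) = 14.3420
γ_1 = 14.3420 / 7 = 2.049

2.049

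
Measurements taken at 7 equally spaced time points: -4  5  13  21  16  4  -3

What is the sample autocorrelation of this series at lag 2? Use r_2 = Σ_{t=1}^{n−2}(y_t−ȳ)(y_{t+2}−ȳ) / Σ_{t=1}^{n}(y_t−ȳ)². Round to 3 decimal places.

-0.339

Mean ȳ = (-4 + 5 + 13 + 21 + 16 + 4 − 3)/7 = 7.4286
Numerator Σ_{t=1}^{5}(y_t−ȳ)(y_{t+2}−ȳ) = -184.7959
Denominator Σ(y_t−ȳ)² = 545.7143
r_2 = -184.7959 / 545.7143 = -0.339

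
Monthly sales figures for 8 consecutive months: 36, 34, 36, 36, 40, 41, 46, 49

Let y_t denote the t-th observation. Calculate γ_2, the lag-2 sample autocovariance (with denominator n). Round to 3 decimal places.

5.391

Mean ȳ = (36 + 34 + 36 + 36 + 40 + 41 + 46 + 49)/8 = 39.7500
Deviations: -3.7500, -5.7500, -3.7500, -3.7500, 0.2500, 1.2500, 6.2500, 9.2500
Σ_{t=1}^{6}(y_t−ȳ)(y_{t+2}−ȳ) = 43.1250
γ_2 = 43.1250 / 8 = 5.391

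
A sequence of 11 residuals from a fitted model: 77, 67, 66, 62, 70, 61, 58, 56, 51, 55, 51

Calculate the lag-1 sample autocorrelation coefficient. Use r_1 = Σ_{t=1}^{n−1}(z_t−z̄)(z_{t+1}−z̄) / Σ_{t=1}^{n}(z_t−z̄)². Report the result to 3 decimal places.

0.488

Mean z̄ = (77 + 67 + 66 + 62 + 70 + 61 + 58 + 56 + 51 + 55 + 51)/11 = 61.2727
Numerator Σ_{t=1}^{10}(z_t−z̄)(z_{t+1}−z̄) = 325.7438
Denominator Σ(z_t−z̄)² = 668.1818
r_1 = 325.7438 / 668.1818 = 0.488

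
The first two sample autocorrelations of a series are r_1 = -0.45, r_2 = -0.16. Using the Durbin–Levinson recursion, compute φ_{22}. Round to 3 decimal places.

φ_{22} = (r_2 − r_1²) / (1 − r_1²)
r_1² = (-0.45)² = 0.2025
Numerator = -0.16 − 0.2025 = -0.3625; denominator = 1 − 0.2025 = 0.7975
φ_{22} = -0.3625 / 0.7975 = -0.455

-0.455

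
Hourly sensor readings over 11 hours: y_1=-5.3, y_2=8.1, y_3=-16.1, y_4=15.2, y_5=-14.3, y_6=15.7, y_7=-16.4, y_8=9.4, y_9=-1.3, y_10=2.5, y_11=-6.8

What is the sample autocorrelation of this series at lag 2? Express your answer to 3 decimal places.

Mean ȳ = (-5.3 + 8.1 − 16.1 + 15.2 − 14.3 + 15.7 − 16.4 + 9.4 − 1.3 + 2.5 − 6.8)/11 = -0.8455
Numerator Σ_{t=1}^{9}(y_t−ȳ)(y_{t+2}−ȳ) = 1105.0559
Denominator Σ(y_t−ȳ)² = 1438.5673
r_2 = 1105.0559 / 1438.5673 = 0.768

0.768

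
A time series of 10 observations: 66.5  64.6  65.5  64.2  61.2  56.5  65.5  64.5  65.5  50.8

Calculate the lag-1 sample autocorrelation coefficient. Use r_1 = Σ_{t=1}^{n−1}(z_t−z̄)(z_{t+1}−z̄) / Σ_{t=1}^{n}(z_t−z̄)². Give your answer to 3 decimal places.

-0.068

Mean z̄ = (66.5 + 64.6 + 65.5 + 64.2 + 61.2 + 56.5 + 65.5 + 64.5 + 65.5 + 50.8)/10 = 62.4800
Numerator Σ_{t=1}^{9}(z_t−z̄)(z_{t+1}−z̄) = -15.5604
Denominator Σ(z_t−z̄)² = 228.8760
r_1 = -15.5604 / 228.8760 = -0.068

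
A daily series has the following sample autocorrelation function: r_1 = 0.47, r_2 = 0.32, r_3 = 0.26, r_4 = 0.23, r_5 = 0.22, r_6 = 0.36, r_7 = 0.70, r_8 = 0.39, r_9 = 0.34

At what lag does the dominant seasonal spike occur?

The largest autocorrelation is r_7 = 0.70; the remaining lags stay at or below 0.47. The elevated value at lag 1 (0.47), dropping to 0.32 at lag 2, reflects decaying short-term dependence rather than seasonality.
The dominant spike at lag 7 indicates a seasonal period of 7.

7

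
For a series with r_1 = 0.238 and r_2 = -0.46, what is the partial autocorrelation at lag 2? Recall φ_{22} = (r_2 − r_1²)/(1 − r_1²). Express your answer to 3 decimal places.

-0.548

φ_{22} = (r_2 − r_1²) / (1 − r_1²)
r_1² = (0.238)² = 0.056644
Numerator = -0.46 − 0.0566 = -0.5166; denominator = 1 − 0.0566 = 0.9434
φ_{22} = -0.5166 / 0.9434 = -0.548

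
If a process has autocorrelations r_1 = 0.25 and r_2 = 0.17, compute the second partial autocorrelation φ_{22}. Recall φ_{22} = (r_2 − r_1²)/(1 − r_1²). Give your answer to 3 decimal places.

0.115

φ_{22} = (r_2 − r_1²) / (1 − r_1²)
r_1² = (0.25)² = 0.0625
Numerator = 0.17 − 0.0625 = 0.1075; denominator = 1 − 0.0625 = 0.9375
φ_{22} = 0.1075 / 0.9375 = 0.115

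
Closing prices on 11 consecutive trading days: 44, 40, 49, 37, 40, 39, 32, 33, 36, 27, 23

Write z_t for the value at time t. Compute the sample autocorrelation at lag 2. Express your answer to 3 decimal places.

0.291

Mean z̄ = (44 + 40 + 49 + 37 + 40 + 39 + 32 + 33 + 36 + 27 + 23)/11 = 36.3636
Numerator Σ_{t=1}^{9}(z_t−z̄)(z_{t+2}−z̄) = 159.6446
Denominator Σ(z_t−z̄)² = 548.5455
r_2 = 159.6446 / 548.5455 = 0.291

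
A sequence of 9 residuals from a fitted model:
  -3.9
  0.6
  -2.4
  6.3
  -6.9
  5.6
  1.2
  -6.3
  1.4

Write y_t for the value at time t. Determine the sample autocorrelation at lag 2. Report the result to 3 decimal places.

0.135

Mean ȳ = (-3.9 + 0.6 − 2.4 + 6.3 − 6.9 + 5.6 + 1.2 − 6.3 + 1.4)/9 = -0.4889
Numerator Σ_{t=1}^{7}(y_t−ȳ)(y_{t+2}−ȳ) = 24.4798
Denominator Σ(y_t−ȳ)² = 180.9289
r_2 = 24.4798 / 180.9289 = 0.135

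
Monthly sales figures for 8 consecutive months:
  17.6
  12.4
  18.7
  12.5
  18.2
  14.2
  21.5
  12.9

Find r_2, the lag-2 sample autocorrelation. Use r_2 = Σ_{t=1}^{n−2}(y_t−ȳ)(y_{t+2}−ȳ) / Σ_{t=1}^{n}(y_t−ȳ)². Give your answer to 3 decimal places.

Mean ȳ = (17.6 + 12.4 + 18.7 + 12.5 + 18.2 + 14.2 + 21.5 + 12.9)/8 = 16.0000
Σ(y_t−ȳ)(y_{t+2}−ȳ) = (4.3200) + (12.6000) + (5.9400) + (6.3000) + (12.1000) + (5.5800) = 46.8400
Denominator Σ(y_t−ȳ)² = 83.0000
r_2 = 46.8400 / 83.0000 = 0.564

0.564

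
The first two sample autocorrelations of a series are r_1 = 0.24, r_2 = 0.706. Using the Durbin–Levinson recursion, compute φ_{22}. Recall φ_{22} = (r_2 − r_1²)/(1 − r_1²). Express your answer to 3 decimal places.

0.688

φ_{22} = (r_2 − r_1²) / (1 − r_1²)
r_1² = (0.24)² = 0.0576
Numerator = 0.706 − 0.0576 = 0.6484; denominator = 1 − 0.0576 = 0.9424
φ_{22} = 0.6484 / 0.9424 = 0.688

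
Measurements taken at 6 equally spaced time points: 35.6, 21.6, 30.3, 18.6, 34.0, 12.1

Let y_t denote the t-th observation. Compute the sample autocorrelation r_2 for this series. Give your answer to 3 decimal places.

Mean ȳ = (35.6 + 21.6 + 30.3 + 18.6 + 34.0 + 12.1)/6 = 25.3667
Numerator Σ_{t=1}^{4}(y_t−ȳ)(y_{t+2}−ȳ) = 208.3344
Denominator Σ(y_t−ȳ)² = 439.5733
r_2 = 208.3344 / 439.5733 = 0.474

0.474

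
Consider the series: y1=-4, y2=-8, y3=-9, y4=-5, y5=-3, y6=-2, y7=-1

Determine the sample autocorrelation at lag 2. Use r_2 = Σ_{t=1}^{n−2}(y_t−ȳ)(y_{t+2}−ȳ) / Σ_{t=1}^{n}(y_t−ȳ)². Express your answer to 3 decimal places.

Mean ȳ = (-4 − 8 − 9 − 5 − 3 − 2 − 1)/7 = -4.5714
Deviations from mean: 0.5714, -3.4286, -4.4286, -0.4286, 1.5714, 2.5714, 3.5714
Σ(y_t−ȳ)(y_{t+2}−ȳ) = (-2.5306) + (1.4694) + (-6.9592) + (-1.1020) + (5.6122) = -3.5102
Denominator Σ(y_t−ȳ)² = 53.7143
r_2 = -3.5102 / 53.7143 = -0.065

-0.065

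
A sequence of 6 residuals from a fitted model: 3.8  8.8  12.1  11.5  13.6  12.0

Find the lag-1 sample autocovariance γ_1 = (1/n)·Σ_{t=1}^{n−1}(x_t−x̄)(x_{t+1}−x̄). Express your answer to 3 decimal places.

Mean x̄ = (3.8 + 8.8 + 12.1 + 11.5 + 13.6 + 12.0)/6 = 10.3000
Σ_{t=1}^{5}(x_t−x̄)(x_{t+1}−x̄) = 18.7800
γ_1 = 18.7800 / 6 = 3.130

3.130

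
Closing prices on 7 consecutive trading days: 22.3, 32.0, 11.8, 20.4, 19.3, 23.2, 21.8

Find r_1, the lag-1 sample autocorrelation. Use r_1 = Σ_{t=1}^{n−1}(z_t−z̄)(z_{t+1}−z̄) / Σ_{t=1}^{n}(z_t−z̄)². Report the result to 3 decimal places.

-0.390

Mean z̄ = (22.3 + 32.0 + 11.8 + 20.4 + 19.3 + 23.2 + 21.8)/7 = 21.5429
Σ(z_t−z̄)(z_{t+1}−z̄) = (7.9176) + (-101.8824) + (11.1347) + (2.5633) + (-3.7167) + (0.4261) = -83.5576
Denominator Σ(z_t−z̄)² = 213.9971
r_1 = -83.5576 / 213.9971 = -0.390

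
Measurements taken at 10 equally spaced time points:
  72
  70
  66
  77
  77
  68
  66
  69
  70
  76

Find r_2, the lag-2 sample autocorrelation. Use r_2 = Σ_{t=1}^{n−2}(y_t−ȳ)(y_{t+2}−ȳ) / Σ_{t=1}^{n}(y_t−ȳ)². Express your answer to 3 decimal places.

Mean ȳ = (72 + 70 + 66 + 77 + 77 + 68 + 66 + 69 + 70 + 76)/10 = 71.1000
Numerator Σ_{t=1}^{8}(y_t−ȳ)(y_{t+2}−ȳ) = -87.7200
Denominator Σ(y_t−ȳ)² = 162.9000
r_2 = -87.7200 / 162.9000 = -0.538

-0.538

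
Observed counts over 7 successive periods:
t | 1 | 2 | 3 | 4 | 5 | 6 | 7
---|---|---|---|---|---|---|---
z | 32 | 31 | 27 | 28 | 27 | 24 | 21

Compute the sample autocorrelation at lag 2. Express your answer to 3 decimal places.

0.009

Mean z̄ = (32 + 31 + 27 + 28 + 27 + 24 + 21)/7 = 27.1429
Deviations from mean: 4.8571, 3.8571, -0.1429, 0.8571, -0.1429, -3.1429, -6.1429
Numerator Σ_{t=1}^{5}(z_t−z̄)(z_{t+2}−z̄) = 0.8163
Denominator Σ(z_t−z̄)² = 86.8571
r_2 = 0.8163 / 86.8571 = 0.009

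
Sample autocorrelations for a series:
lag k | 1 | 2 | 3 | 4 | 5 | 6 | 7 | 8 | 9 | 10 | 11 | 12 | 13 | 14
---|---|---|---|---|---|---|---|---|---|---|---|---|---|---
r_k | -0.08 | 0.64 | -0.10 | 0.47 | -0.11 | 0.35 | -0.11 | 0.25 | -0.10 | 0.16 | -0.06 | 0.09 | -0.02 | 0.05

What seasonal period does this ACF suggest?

The largest autocorrelation is r_2 = 0.64, with weaker echoes at lags 4 (0.47), 6 (0.35), 8 (0.25) and 10 (0.16); the remaining lags stay at or below 0.09.
The dominant spike at lag 2 indicates a seasonal period of 2.

2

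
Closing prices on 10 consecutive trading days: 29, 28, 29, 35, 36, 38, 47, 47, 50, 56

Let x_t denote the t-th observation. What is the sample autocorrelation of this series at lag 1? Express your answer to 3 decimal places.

0.688

Mean x̄ = (29 + 28 + 29 + 35 + 36 + 38 + 47 + 47 + 50 + 56)/10 = 39.5000
Numerator Σ_{t=1}^{9}(x_t−x̄)(x_{t+1}−x̄) = 606.7500
Denominator Σ(x_t−x̄)² = 882.5000
r_1 = 606.7500 / 882.5000 = 0.688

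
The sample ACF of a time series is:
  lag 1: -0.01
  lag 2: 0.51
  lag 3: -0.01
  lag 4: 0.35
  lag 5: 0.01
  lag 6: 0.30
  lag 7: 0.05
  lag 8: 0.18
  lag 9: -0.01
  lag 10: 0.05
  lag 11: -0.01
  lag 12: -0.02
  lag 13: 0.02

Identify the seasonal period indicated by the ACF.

The largest autocorrelation is r_2 = 0.51, with weaker echoes at lags 4 (0.35), 6 (0.30) and 8 (0.18); the remaining lags stay at or below 0.05.
The dominant spike at lag 2 indicates a seasonal period of 2.

2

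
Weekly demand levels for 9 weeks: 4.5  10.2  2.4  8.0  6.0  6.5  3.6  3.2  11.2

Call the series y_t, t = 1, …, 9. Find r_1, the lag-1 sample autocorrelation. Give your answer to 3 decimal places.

Mean ȳ = (4.5 + 10.2 + 2.4 + 8.0 + 6.0 + 6.5 + 3.6 + 3.2 + 11.2)/9 = 6.1778
Numerator Σ_{t=1}^{8}(y_t−ȳ)(y_{t+1}−ȳ) = -37.3183
Denominator Σ(y_t−ȳ)² = 77.4556
r_1 = -37.3183 / 77.4556 = -0.482

-0.482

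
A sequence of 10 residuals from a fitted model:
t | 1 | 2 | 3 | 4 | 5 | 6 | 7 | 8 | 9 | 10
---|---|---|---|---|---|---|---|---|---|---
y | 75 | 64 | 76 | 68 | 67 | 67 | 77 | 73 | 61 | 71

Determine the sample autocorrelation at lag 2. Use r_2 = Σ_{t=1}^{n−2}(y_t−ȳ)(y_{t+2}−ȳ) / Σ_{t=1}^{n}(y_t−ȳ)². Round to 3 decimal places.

Mean ȳ = (75 + 64 + 76 + 68 + 67 + 67 + 77 + 73 + 61 + 71)/10 = 69.9000
Numerator Σ_{t=1}^{8}(y_t−ȳ)(y_{t+2}−ȳ) = -59.2200
Denominator Σ(y_t−ȳ)² = 258.9000
r_2 = -59.2200 / 258.9000 = -0.229

-0.229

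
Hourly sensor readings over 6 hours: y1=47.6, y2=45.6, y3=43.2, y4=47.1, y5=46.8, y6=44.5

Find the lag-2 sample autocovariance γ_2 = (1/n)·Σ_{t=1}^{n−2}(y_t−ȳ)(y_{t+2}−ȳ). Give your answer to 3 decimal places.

Mean ȳ = (47.6 + 45.6 + 43.2 + 47.1 + 46.8 + 44.5)/6 = 45.8000
Σ_{t=1}^{4}(y_t−ȳ)(y_{t+2}−ȳ) = -9.2300
γ_2 = -9.2300 / 6 = -1.538

-1.538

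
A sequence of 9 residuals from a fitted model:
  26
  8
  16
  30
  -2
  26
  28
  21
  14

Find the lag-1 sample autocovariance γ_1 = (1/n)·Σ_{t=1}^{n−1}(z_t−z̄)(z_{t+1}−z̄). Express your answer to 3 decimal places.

-42.985

Mean z̄ = (26 + 8 + 16 + 30 − 2 + 26 + 28 + 21 + 14)/9 = 18.5556
Σ_{t=1}^{8}(z_t−z̄)(z_{t+1}−z̄) = -386.8642
γ_1 = -386.8642 / 9 = -42.985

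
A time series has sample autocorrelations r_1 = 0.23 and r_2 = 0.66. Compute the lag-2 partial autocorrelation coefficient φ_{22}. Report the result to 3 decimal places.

0.641

φ_{22} = (r_2 − r_1²) / (1 − r_1²)
r_1² = (0.23)² = 0.0529
Numerator = 0.66 − 0.0529 = 0.6071; denominator = 1 − 0.0529 = 0.9471
φ_{22} = 0.6071 / 0.9471 = 0.641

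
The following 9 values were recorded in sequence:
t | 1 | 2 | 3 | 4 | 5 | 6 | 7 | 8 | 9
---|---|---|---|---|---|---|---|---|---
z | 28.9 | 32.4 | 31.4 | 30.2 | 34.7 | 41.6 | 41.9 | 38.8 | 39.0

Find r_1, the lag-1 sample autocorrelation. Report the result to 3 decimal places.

0.631

Mean z̄ = (28.9 + 32.4 + 31.4 + 30.2 + 34.7 + 41.6 + 41.9 + 38.8 + 39.0)/9 = 35.4333
Numerator Σ_{t=1}^{8}(z_t−z̄)(z_{t+1}−z̄) = 126.1322
Denominator Σ(z_t−z̄)² = 199.9800
r_1 = 126.1322 / 199.9800 = 0.631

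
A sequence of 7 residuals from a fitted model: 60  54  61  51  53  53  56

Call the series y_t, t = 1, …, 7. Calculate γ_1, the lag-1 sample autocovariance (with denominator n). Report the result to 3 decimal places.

-3.414

Mean ȳ = (60 + 54 + 61 + 51 + 53 + 53 + 56)/7 = 55.4286
Deviations: 4.5714, -1.4286, 5.5714, -4.4286, -2.4286, -2.4286, 0.5714
Σ_{t=1}^{6}(y_t−ȳ)(y_{t+1}−ȳ) = -23.8980
γ_1 = -23.8980 / 7 = -3.414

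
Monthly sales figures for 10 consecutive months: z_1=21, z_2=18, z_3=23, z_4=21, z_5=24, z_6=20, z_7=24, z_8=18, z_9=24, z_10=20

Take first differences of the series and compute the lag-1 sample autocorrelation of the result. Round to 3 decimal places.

-0.853

First differences Δz: -3, 5, -2, 3, -4, 4, -6, 6, -4
Mean of differences = -0.1111
Numerator Σ(Δz_t−Δz̄)(Δz_{t+1}−Δz̄) = -142.3457
Denominator Σ(Δz_t−Δz̄)² = 166.8889
r_1(Δz) = -142.3457 / 166.8889 = -0.853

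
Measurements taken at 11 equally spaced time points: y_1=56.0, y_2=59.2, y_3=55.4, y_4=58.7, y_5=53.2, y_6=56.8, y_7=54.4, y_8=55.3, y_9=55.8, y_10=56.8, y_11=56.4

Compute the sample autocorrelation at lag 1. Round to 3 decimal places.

-0.452

Mean ȳ = (56.0 + 59.2 + 55.4 + 58.7 + 53.2 + 56.8 + 54.4 + 55.3 + 55.8 + 56.8 + 56.4)/11 = 56.1818
Numerator Σ_{t=1}^{10}(y_t−ȳ)(y_{t+1}−ȳ) = -13.5240
Denominator Σ(y_t−ȳ)² = 29.8964
r_1 = -13.5240 / 29.8964 = -0.452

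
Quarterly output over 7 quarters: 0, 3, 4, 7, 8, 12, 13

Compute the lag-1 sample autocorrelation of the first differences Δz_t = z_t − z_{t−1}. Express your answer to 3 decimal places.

-0.814

First differences Δz: 3, 1, 3, 1, 4, 1
Mean of differences = 2.1667
Numerator Σ(Δz_t−Δz̄)(Δz_{t+1}−Δz̄) = -7.1944
Denominator Σ(Δz_t−Δz̄)² = 8.8333
r_1(Δz) = -7.1944 / 8.8333 = -0.814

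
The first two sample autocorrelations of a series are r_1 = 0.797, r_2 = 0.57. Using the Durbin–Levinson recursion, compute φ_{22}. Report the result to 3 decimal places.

-0.179

φ_{22} = (r_2 − r_1²) / (1 − r_1²)
r_1² = (0.797)² = 0.635209
Numerator = 0.57 − 0.6352 = -0.0652; denominator = 1 − 0.6352 = 0.3648
φ_{22} = -0.0652 / 0.3648 = -0.179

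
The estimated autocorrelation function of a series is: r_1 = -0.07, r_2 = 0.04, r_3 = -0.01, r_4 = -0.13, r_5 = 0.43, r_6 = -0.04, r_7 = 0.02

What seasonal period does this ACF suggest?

The largest autocorrelation is r_5 = 0.43; the remaining lags stay at or below 0.04.
The dominant spike at lag 5 indicates a seasonal period of 5.

5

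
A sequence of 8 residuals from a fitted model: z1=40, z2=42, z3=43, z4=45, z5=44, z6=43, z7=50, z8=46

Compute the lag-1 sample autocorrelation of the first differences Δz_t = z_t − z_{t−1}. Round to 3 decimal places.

-0.559

First differences Δz: 2, 1, 2, -1, -1, 7, -4
Mean of differences = 0.8571
Numerator Σ(Δz_t−Δz̄)(Δz_{t+1}−Δz̄) = -39.5918
Denominator Σ(Δz_t−Δz̄)² = 70.8571
r_1(Δz) = -39.5918 / 70.8571 = -0.559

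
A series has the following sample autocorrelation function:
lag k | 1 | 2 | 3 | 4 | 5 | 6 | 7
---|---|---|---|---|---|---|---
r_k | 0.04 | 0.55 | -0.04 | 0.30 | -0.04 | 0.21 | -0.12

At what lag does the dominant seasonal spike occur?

The largest autocorrelation is r_2 = 0.55, with weaker echoes at lags 4 (0.30) and 6 (0.21); the remaining lags stay at or below 0.04.
The dominant spike at lag 2 indicates a seasonal period of 2.

2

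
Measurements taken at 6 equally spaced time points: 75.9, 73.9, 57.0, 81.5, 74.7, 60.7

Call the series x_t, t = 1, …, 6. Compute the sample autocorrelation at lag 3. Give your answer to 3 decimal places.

Mean x̄ = (75.9 + 73.9 + 57.0 + 81.5 + 74.7 + 60.7)/6 = 70.6167
Deviations from mean: 5.2833, 3.2833, -13.6167, 10.8833, 4.0833, -9.9167
Numerator Σ_{t=1}^{3}(x_t−x̄)(x_{t+3}−x̄) = 205.9392
Denominator Σ(x_t−x̄)² = 457.5683
r_3 = 205.9392 / 457.5683 = 0.450

0.450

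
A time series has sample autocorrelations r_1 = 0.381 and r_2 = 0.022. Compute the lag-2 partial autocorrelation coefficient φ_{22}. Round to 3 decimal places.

-0.144

φ_{22} = (r_2 − r_1²) / (1 − r_1²)
r_1² = (0.381)² = 0.145161
Numerator = 0.022 − 0.1452 = -0.1232; denominator = 1 − 0.1452 = 0.8548
φ_{22} = -0.1232 / 0.8548 = -0.144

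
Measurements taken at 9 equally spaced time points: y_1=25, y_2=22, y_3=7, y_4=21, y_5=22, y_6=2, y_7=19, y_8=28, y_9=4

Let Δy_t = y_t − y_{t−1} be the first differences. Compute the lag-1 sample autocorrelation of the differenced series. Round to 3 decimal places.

First differences Δy: -3, -15, 14, 1, -20, 17, 9, -24
Mean of differences = -2.6250
Numerator Σ(Δy_t−Δȳ)(Δy_{t+1}−Δȳ) = -565.1406
Denominator Σ(Δy_t−Δȳ)² = 1721.8750
r_1(Δy) = -565.1406 / 1721.8750 = -0.328

-0.328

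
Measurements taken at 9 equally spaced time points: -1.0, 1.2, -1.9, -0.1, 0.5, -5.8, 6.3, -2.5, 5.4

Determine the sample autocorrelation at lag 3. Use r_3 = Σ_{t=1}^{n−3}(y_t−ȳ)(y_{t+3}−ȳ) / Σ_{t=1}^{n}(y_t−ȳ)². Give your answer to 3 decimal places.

Mean ȳ = (-1.0 + 1.2 − 1.9 − 0.1 + 0.5 − 5.8 + 6.3 − 2.5 + 5.4)/9 = 0.2333
Σ(y_t−ȳ)(y_{t+3}−ȳ) = (0.4111) + (0.2578) + (12.8711) + (-2.0222) + (-0.7289) + (-31.1722) = -20.3833
Denominator Σ(y_t−ȳ)² = 114.5600
r_3 = -20.3833 / 114.5600 = -0.178

-0.178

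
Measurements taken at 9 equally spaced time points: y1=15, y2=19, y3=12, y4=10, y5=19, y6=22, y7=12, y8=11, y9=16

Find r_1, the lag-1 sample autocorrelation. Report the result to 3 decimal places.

Mean ȳ = (15 + 19 + 12 + 10 + 19 + 22 + 12 + 11 + 16)/9 = 15.1111
Numerator Σ_{t=1}^{8}(y_t−ȳ)(y_{t+1}−ȳ) = -2.0123
Denominator Σ(y_t−ȳ)² = 140.8889
r_1 = -2.0123 / 140.8889 = -0.014

-0.014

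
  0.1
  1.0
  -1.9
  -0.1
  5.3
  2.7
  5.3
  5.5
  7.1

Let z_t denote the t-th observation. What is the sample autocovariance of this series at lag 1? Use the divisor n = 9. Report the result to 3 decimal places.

4.169

Mean z̄ = (0.1 + 1.0 − 1.9 − 0.1 + 5.3 + 2.7 + 5.3 + 5.5 + 7.1)/9 = 2.7778
Σ_{t=1}^{8}(z_t−z̄)(z_{t+1}−z̄) = 37.5195
γ_1 = 37.5195 / 9 = 4.169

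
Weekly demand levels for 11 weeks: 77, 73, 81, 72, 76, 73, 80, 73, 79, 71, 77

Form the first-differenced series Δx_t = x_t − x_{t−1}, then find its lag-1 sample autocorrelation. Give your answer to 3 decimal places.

First differences Δx: -4, 8, -9, 4, -3, 7, -7, 6, -8, 6
Mean of differences = 0.0000
Numerator Σ(Δx_t−Δx̄)(Δx_{t+1}−Δx̄) = -360.0000
Denominator Σ(Δx_t−Δx̄)² = 420.0000
r_1(Δx) = -360.0000 / 420.0000 = -0.857

-0.857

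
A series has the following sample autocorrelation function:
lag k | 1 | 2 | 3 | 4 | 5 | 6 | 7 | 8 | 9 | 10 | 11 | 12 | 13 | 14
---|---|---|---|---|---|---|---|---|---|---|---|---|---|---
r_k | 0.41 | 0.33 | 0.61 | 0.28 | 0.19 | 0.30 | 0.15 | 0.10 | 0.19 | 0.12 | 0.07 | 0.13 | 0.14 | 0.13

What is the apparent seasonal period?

3

The largest autocorrelation is r_3 = 0.61; the remaining lags stay at or below 0.41. The elevated value at lag 1 (0.41), dropping to 0.33 at lag 2, reflects decaying short-term dependence rather than seasonality.
The dominant spike at lag 3 indicates a seasonal period of 3.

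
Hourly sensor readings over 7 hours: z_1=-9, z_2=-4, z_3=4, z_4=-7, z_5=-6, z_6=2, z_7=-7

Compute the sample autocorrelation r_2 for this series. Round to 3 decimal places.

-0.466

Mean z̄ = (-9 − 4 + 4 − 7 − 6 + 2 − 7)/7 = -3.8571
Deviations from mean: -5.1429, -0.1429, 7.8571, -3.1429, -2.1429, 5.8571, -3.1429
Σ(z_t−z̄)(z_{t+2}−z̄) = (-40.4082) + (0.4490) + (-16.8367) + (-18.4082) + (6.7347) = -68.4694
Denominator Σ(z_t−z̄)² = 146.8571
r_2 = -68.4694 / 146.8571 = -0.466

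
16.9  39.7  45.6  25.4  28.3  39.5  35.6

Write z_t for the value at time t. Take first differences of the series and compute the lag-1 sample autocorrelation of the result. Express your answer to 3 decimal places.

-0.060

First differences Δz: 22.8, 5.9, -20.2, 2.9, 11.2, -3.9
Mean of differences = 3.1167
Numerator Σ(Δz_t−Δz̄)(Δz_{t+1}−Δz̄) = -63.5303
Denominator Σ(Δz_t−Δz̄)² = 1053.4683
r_1(Δz) = -63.5303 / 1053.4683 = -0.060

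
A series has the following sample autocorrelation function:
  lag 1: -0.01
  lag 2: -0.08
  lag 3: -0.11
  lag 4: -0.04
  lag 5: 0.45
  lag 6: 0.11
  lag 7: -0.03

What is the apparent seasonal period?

The largest autocorrelation is r_5 = 0.45; the remaining lags stay at or below 0.11.
The dominant spike at lag 5 indicates a seasonal period of 5.

5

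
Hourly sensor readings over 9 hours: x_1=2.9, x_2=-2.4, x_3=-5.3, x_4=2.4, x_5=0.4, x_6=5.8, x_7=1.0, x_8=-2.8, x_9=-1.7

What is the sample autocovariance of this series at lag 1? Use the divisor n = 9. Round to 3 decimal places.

Mean x̄ = (2.9 − 2.4 − 5.3 + 2.4 + 0.4 + 5.8 + 1.0 − 2.8 − 1.7)/9 = 0.0333
Σ_{t=1}^{8}(x_t−x̄)(x_{t+1}−x̄) = 4.1089
γ_1 = 4.1089 / 9 = 0.457

0.457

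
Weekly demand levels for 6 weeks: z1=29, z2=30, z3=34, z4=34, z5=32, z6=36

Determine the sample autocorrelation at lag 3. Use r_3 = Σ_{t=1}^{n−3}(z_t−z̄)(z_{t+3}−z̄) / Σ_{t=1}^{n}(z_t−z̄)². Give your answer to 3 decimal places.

0.035

Mean z̄ = (29 + 30 + 34 + 34 + 32 + 36)/6 = 32.5000
Σ(z_t−z̄)(z_{t+3}−z̄) = (-5.2500) + (1.2500) + (5.2500) = 1.2500
Denominator Σ(z_t−z̄)² = 35.5000
r_3 = 1.2500 / 35.5000 = 0.035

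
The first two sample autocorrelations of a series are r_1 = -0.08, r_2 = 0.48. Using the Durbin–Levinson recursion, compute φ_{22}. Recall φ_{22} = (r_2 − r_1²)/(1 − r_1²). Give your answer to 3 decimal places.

0.477

φ_{22} = (r_2 − r_1²) / (1 − r_1²)
r_1² = (-0.08)² = 0.0064
Numerator = 0.48 − 0.0064 = 0.4736; denominator = 1 − 0.0064 = 0.9936
φ_{22} = 0.4736 / 0.9936 = 0.477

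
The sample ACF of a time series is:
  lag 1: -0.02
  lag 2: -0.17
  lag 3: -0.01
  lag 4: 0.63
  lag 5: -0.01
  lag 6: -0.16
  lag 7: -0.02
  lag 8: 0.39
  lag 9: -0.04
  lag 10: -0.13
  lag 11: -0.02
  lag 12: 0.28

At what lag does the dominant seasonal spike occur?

The largest autocorrelation is r_4 = 0.63, with weaker echoes at lags 8 (0.39) and 12 (0.28); the remaining lags stay at or below -0.01.
The dominant spike at lag 4 indicates a seasonal period of 4.

4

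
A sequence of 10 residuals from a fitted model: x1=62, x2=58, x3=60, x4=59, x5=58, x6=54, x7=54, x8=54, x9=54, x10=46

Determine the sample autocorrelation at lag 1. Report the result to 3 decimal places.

0.359

Mean x̄ = (62 + 58 + 60 + 59 + 58 + 54 + 54 + 54 + 54 + 46)/10 = 55.9000
Numerator Σ_{t=1}^{9}(x_t−x̄)(x_{t+1}−x̄) = 66.2900
Denominator Σ(x_t−x̄)² = 184.9000
r_1 = 66.2900 / 184.9000 = 0.359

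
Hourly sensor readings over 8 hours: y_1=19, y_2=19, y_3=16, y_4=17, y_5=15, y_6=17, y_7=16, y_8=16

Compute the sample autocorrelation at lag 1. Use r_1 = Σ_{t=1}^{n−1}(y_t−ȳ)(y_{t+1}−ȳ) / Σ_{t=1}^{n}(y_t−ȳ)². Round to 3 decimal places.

0.184

Mean ȳ = (19 + 19 + 16 + 17 + 15 + 17 + 16 + 16)/8 = 16.8750
Numerator Σ_{t=1}^{7}(y_t−ȳ)(y_{t+1}−ȳ) = 2.7344
Denominator Σ(y_t−ȳ)² = 14.8750
r_1 = 2.7344 / 14.8750 = 0.184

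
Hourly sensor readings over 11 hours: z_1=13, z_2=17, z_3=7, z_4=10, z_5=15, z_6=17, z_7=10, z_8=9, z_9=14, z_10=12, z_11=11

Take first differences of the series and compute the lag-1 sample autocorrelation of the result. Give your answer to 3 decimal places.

First differences Δz: 4, -10, 3, 5, 2, -7, -1, 5, -2, -1
Mean of differences = -0.2000
Numerator Σ(Δz_t−Δz̄)(Δz_{t+1}−Δz̄) = -66.0400
Denominator Σ(Δz_t−Δz̄)² = 233.6000
r_1(Δz) = -66.0400 / 233.6000 = -0.283

-0.283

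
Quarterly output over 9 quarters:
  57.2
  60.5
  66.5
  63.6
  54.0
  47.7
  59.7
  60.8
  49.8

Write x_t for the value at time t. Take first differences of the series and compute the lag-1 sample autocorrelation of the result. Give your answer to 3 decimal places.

0.035

First differences Δx: 3.3, 6.0, -2.9, -9.6, -6.3, 12.0, 1.1, -11.0
Mean of differences = -0.9250
Numerator Σ(Δx_t−Δx̄)(Δx_{t+1}−Δx̄) = 15.6419
Denominator Σ(Δx_t−Δx̄)² = 446.5150
r_1(Δx) = 15.6419 / 446.5150 = 0.035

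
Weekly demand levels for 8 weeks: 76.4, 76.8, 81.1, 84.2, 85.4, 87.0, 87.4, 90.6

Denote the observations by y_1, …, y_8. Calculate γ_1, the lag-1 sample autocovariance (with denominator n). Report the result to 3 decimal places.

13.897

Mean ȳ = (76.4 + 76.8 + 81.1 + 84.2 + 85.4 + 87.0 + 87.4 + 90.6)/8 = 83.6125
Σ_{t=1}^{7}(y_t−ȳ)(y_{t+1}−ȳ) = 111.1761
γ_1 = 111.1761 / 8 = 13.897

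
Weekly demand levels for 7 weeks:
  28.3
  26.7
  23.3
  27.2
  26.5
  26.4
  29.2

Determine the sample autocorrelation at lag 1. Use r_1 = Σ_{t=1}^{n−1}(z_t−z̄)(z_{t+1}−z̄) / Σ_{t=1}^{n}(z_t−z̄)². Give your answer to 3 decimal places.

Mean z̄ = (28.3 + 26.7 + 23.3 + 27.2 + 26.5 + 26.4 + 29.2)/7 = 26.8000
Numerator Σ_{t=1}^{6}(z_t−z̄)(z_{t+1}−z̄) = -2.1600
Denominator Σ(z_t−z̄)² = 20.6800
r_1 = -2.1600 / 20.6800 = -0.104

-0.104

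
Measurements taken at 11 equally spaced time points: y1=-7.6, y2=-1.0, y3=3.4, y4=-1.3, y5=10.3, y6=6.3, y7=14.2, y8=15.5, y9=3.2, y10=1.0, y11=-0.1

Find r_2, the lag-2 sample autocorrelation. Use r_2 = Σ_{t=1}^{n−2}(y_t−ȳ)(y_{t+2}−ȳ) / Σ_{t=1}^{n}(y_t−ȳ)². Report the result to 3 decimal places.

Mean ȳ = (-7.6 − 1.0 + 3.4 − 1.3 + 10.3 + 6.3 + 14.2 + 15.5 + 3.2 + 1.0 − 0.1)/11 = 3.9909
Numerator Σ_{t=1}^{9}(y_t−ȳ)(y_{t+2}−ȳ) = 69.0344
Denominator Σ(y_t−ȳ)² = 495.7291
r_2 = 69.0344 / 495.7291 = 0.139

0.139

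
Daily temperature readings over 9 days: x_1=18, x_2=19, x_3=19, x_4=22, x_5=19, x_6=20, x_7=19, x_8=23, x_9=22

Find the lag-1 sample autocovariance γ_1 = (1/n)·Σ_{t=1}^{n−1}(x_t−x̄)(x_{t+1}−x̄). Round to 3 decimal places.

0.209

Mean x̄ = (18 + 19 + 19 + 22 + 19 + 20 + 19 + 23 + 22)/9 = 20.1111
Σ_{t=1}^{8}(x_t−x̄)(x_{t+1}−x̄) = 1.8765
γ_1 = 1.8765 / 9 = 0.209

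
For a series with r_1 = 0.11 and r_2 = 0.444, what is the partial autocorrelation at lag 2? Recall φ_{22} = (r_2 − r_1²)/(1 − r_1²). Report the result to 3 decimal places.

φ_{22} = (r_2 − r_1²) / (1 − r_1²)
r_1² = (0.11)² = 0.0121
Numerator = 0.444 − 0.0121 = 0.4319; denominator = 1 − 0.0121 = 0.9879
φ_{22} = 0.4319 / 0.9879 = 0.437

0.437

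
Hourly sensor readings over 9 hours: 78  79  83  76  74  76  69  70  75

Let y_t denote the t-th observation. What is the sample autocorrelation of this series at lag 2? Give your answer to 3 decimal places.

Mean ȳ = (78 + 79 + 83 + 76 + 74 + 76 + 69 + 70 + 75)/9 = 75.5556
Σ(y_t−ȳ)(y_{t+2}−ȳ) = (18.1975) + (1.5309) + (-11.5802) + (0.1975) + (10.1975) + (-2.4691) + (3.6420) = 19.7160
Denominator Σ(y_t−ȳ)² = 150.2222
r_2 = 19.7160 / 150.2222 = 0.131

0.131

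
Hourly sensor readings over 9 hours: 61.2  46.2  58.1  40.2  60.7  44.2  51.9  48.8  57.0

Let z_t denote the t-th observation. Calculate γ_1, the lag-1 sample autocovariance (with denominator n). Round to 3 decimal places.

-38.409

Mean z̄ = (61.2 + 46.2 + 58.1 + 40.2 + 60.7 + 44.2 + 51.9 + 48.8 + 57.0)/9 = 52.0333
Σ_{t=1}^{8}(z_t−z̄)(z_{t+1}−z̄) = -345.6778
γ_1 = -345.6778 / 9 = -38.409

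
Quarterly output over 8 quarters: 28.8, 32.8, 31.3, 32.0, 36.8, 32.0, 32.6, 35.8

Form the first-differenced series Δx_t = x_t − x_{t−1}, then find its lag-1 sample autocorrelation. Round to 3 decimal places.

First differences Δx: 4.0, -1.5, 0.7, 4.8, -4.8, 0.6, 3.2
Mean of differences = 1.0000
Numerator Σ(Δx_t−Δx̄)(Δx_{t+1}−Δx̄) = -28.4900
Denominator Σ(Δx_t−Δx̄)² = 68.4200
r_1(Δx) = -28.4900 / 68.4200 = -0.416

-0.416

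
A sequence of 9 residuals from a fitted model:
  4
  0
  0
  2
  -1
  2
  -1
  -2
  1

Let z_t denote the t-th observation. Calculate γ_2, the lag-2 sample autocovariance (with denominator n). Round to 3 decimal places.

-0.192

Mean z̄ = (4 + 0 + 0 + 2 − 1 + 2 − 1 − 2 + 1)/9 = 0.5556
Σ_{t=1}^{7}(z_t−z̄)(z_{t+2}−z̄) = -1.7284
γ_2 = -1.7284 / 9 = -0.192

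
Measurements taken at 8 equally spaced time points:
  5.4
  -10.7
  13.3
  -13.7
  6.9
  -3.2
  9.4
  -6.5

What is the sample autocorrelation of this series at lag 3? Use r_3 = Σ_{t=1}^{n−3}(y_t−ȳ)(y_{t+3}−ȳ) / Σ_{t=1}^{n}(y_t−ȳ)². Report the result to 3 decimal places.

Mean ȳ = (5.4 − 10.7 + 13.3 − 13.7 + 6.9 − 3.2 + 9.4 − 6.5)/8 = 0.1125
Deviations from mean: 5.2875, -10.8125, 13.1875, -13.8125, 6.7875, -3.3125, 9.2875, -6.6125
Numerator Σ_{t=1}^{5}(y_t−ȳ)(y_{t+3}−ȳ) = -363.2730
Denominator Σ(y_t−ȳ)² = 696.5888
r_3 = -363.2730 / 696.5888 = -0.522

-0.522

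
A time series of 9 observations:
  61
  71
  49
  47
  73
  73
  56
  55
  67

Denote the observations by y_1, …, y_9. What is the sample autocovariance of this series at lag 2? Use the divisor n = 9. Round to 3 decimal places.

Mean ȳ = (61 + 71 + 49 + 47 + 73 + 73 + 56 + 55 + 67)/9 = 61.3333
Σ_{t=1}^{7}(y_t−ȳ)(y_{t+2}−ȳ) = -611.8889
γ_2 = -611.8889 / 9 = -67.988

-67.988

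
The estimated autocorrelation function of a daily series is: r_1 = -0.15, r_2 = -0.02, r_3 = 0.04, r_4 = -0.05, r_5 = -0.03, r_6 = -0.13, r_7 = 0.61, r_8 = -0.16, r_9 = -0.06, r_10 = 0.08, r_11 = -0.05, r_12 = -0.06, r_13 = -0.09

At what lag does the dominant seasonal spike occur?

The largest autocorrelation is r_7 = 0.61; the remaining lags stay at or below 0.08.
The dominant spike at lag 7 indicates a seasonal period of 7.

7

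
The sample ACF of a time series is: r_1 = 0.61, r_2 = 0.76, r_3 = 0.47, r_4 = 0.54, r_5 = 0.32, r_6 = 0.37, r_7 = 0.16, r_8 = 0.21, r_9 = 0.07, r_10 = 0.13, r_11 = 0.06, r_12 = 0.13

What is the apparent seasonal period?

The largest autocorrelation is r_2 = 0.76; the remaining lags stay at or below 0.61.
The dominant spike at lag 2 indicates a seasonal period of 2.

2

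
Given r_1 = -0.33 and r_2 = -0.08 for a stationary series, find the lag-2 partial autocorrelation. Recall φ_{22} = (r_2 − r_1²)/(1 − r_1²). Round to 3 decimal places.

φ_{22} = (r_2 − r_1²) / (1 − r_1²)
r_1² = (-0.33)² = 0.1089
Numerator = -0.08 − 0.1089 = -0.1889; denominator = 1 − 0.1089 = 0.8911
φ_{22} = -0.1889 / 0.8911 = -0.212

-0.212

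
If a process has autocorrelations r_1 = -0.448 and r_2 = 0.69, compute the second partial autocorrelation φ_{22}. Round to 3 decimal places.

φ_{22} = (r_2 − r_1²) / (1 − r_1²)
r_1² = (-0.448)² = 0.200704
Numerator = 0.69 − 0.2007 = 0.4893; denominator = 1 − 0.2007 = 0.7993
φ_{22} = 0.4893 / 0.7993 = 0.612

0.612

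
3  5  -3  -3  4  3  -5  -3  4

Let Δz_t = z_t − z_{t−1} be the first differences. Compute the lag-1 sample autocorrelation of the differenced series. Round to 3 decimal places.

First differences Δz: 2, -8, 0, 7, -1, -8, 2, 7
Mean of differences = 0.1250
Numerator Σ(Δz_t−Δz̄)(Δz_{t+1}−Δz̄) = -16.0156
Denominator Σ(Δz_t−Δz̄)² = 234.8750
r_1(Δz) = -16.0156 / 234.8750 = -0.068

-0.068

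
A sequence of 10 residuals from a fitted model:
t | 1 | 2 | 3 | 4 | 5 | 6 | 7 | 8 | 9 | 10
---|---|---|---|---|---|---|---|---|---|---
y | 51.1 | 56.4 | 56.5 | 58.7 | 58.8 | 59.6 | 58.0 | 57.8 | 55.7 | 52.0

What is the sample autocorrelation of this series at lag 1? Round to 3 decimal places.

Mean ȳ = (51.1 + 56.4 + 56.5 + 58.7 + 58.8 + 59.6 + 58.0 + 57.8 + 55.7 + 52.0)/10 = 56.4600
Numerator Σ_{t=1}^{9}(y_t−ȳ)(y_{t+1}−ȳ) = 22.2684
Denominator Σ(y_t−ȳ)² = 73.7240
r_1 = 22.2684 / 73.7240 = 0.302

0.302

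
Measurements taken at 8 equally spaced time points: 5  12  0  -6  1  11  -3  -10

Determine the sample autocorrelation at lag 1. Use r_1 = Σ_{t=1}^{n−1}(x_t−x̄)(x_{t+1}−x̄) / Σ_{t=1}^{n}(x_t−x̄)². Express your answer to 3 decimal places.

0.098

Mean x̄ = (5 + 12 + 0 − 6 + 1 + 11 − 3 − 10)/8 = 1.2500
Deviations from mean: 3.7500, 10.7500, -1.2500, -7.2500, -0.2500, 9.7500, -4.2500, -11.2500
Σ(x_t−x̄)(x_{t+1}−x̄) = (40.3125) + (-13.4375) + (9.0625) + (1.8125) + (-2.4375) + (-41.4375) + (47.8125) = 41.6875
Denominator Σ(x_t−x̄)² = 423.5000
r_1 = 41.6875 / 423.5000 = 0.098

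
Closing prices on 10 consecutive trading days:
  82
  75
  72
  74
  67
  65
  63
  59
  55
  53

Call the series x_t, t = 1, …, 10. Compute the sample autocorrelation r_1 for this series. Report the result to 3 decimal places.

0.632

Mean x̄ = (82 + 75 + 72 + 74 + 67 + 65 + 63 + 59 + 55 + 53)/10 = 66.5000
Numerator Σ_{t=1}^{9}(x_t−x̄)(x_{t+1}−x̄) = 495.7500
Denominator Σ(x_t−x̄)² = 784.5000
r_1 = 495.7500 / 784.5000 = 0.632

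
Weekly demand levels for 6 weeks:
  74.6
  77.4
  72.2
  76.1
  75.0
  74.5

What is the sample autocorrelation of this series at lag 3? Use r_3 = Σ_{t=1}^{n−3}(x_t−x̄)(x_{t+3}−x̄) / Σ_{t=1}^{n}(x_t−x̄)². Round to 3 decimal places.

Mean x̄ = (74.6 + 77.4 + 72.2 + 76.1 + 75.0 + 74.5)/6 = 74.9667
Deviations from mean: -0.3667, 2.4333, -2.7667, 1.1333, 0.0333, -0.4667
Σ(x_t−x̄)(x_{t+3}−x̄) = (-0.4156) + (0.0811) + (1.2911) = 0.9567
Denominator Σ(x_t−x̄)² = 15.2133
r_3 = 0.9567 / 15.2133 = 0.063

0.063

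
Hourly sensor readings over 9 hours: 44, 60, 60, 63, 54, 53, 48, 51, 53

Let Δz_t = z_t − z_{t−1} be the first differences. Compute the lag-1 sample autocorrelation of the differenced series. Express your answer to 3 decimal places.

-0.035

First differences Δz: 16, 0, 3, -9, -1, -5, 3, 2
Mean of differences = 1.1250
Numerator Σ(Δz_t−Δz̄)(Δz_{t+1}−Δz̄) = -13.1406
Denominator Σ(Δz_t−Δz̄)² = 374.8750
r_1(Δz) = -13.1406 / 374.8750 = -0.035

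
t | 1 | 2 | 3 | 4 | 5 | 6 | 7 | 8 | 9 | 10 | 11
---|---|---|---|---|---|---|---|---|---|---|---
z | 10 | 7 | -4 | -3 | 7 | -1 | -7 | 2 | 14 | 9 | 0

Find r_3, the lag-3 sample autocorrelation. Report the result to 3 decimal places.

Mean z̄ = (10 + 7 − 4 − 3 + 7 − 1 − 7 + 2 + 14 + 9 + 0)/11 = 3.0909
Numerator Σ_{t=1}^{8}(z_t−z̄)(z_{t+3}−z̄) = -41.4793
Denominator Σ(z_t−z̄)² = 448.9091
r_3 = -41.4793 / 448.9091 = -0.092

-0.092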